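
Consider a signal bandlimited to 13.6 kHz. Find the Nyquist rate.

Nyquist rate = 2 × 13.6 kHz = 27.2 kHz.

27.2 kHz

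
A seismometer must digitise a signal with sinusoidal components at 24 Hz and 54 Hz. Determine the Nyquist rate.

108 Hz

Highest-frequency component: 54 Hz.
Nyquist rate = 2 × 54 Hz = 108 Hz.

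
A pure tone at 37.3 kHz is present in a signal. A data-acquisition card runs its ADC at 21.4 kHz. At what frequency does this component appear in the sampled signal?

37.3 kHz mod fs = 15.9 kHz.
15.9 kHz > fs/2 = 10.7 kHz, folds to fs − 15.9 kHz = 5.5 kHz.

5.5 kHz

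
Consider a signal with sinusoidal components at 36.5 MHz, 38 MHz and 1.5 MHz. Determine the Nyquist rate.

Highest-frequency component: 38 MHz.
Nyquist rate = 2 × 38 MHz = 76 MHz.

76 MHz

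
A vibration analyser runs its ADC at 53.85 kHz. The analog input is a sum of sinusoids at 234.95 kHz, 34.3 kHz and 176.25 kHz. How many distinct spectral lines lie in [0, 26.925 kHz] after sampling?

fs/2 = 26.925 kHz.
234.95 kHz mod fs = 19.55 kHz.
19.55 kHz ≤ fs/2 = 26.925 kHz, appears at 19.55 kHz.
34.3 kHz > fs/2 = 26.925 kHz, folds to fs − 34.3 kHz = 19.55 kHz.
176.25 kHz mod fs = 14.7 kHz.
14.7 kHz ≤ fs/2 = 26.925 kHz, appears at 14.7 kHz.
Distinct values: {14.7 kHz, 19.55 kHz} → 2.

2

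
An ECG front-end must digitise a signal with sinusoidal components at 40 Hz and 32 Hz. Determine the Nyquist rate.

80 Hz

Highest-frequency component: 40 Hz.
Nyquist rate = 2 × 40 Hz = 80 Hz.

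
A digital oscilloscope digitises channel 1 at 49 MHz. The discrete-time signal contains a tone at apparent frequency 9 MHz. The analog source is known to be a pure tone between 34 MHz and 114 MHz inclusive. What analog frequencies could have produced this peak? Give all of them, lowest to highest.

Frequencies that alias to 9 MHz are k·fs ± 9 MHz for integer k ≥ 0.
k=0: 9 MHz.
k=1: 40 MHz, 58 MHz.
k=2: 89 MHz, 107 MHz.
k=3: 138 MHz, 156 MHz.
Within [34 MHz, 114 MHz]: 40 MHz, 58 MHz, 89 MHz, 107 MHz.

40 MHz, 58 MHz, 89 MHz, 107 MHz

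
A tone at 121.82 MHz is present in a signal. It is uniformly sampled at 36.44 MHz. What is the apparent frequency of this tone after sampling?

12.5 MHz

121.82 MHz mod fs = 12.5 MHz.
12.5 MHz ≤ fs/2 = 18.22 MHz, appears at 12.5 MHz.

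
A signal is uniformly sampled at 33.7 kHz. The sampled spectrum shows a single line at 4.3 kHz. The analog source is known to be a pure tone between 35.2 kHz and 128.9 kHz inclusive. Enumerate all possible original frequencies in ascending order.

Frequencies that alias to 4.3 kHz are k·fs ± 4.3 kHz for integer k ≥ 0.
k=0: 4.3 kHz.
k=1: 29.4 kHz, 38 kHz.
k=2: 63.1 kHz, 71.7 kHz.
k=3: 96.8 kHz, 105.4 kHz.
k=4: 130.5 kHz, 139.1 kHz.
Within [35.2 kHz, 128.9 kHz]: 38 kHz, 63.1 kHz, 71.7 kHz, 96.8 kHz, 105.4 kHz.

38 kHz, 63.1 kHz, 71.7 kHz, 96.8 kHz, 105.4 kHz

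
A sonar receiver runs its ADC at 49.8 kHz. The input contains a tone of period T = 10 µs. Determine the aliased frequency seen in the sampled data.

0.4 kHz

T = 10 µs → f = 1/T = 100 kHz.
100 kHz mod fs = 0.4 kHz.
0.4 kHz ≤ fs/2 = 24.9 kHz, appears at 0.4 kHz.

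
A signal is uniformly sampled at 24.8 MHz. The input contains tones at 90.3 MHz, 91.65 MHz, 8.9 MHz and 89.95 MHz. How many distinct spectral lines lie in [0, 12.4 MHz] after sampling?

fs/2 = 12.4 MHz.
90.3 MHz mod fs = 15.9 MHz.
15.9 MHz > fs/2 = 12.4 MHz, folds to fs − 15.9 MHz = 8.9 MHz.
91.65 MHz mod fs = 17.25 MHz.
17.25 MHz > fs/2 = 12.4 MHz, folds to fs − 17.25 MHz = 7.55 MHz.
8.9 MHz ≤ fs/2 = 12.4 MHz, passes unchanged.
89.95 MHz mod fs = 15.55 MHz.
15.55 MHz > fs/2 = 12.4 MHz, folds to fs − 15.55 MHz = 9.25 MHz.
Distinct values: {7.55 MHz, 8.9 MHz, 9.25 MHz} → 3.

3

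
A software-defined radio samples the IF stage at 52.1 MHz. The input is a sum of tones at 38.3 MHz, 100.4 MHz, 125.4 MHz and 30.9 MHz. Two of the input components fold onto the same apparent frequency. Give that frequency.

fs/2 = 26.05 MHz.
38.3 MHz > fs/2 = 26.05 MHz, folds to fs − 38.3 MHz = 13.8 MHz.
100.4 MHz mod fs = 48.3 MHz.
48.3 MHz > fs/2 = 26.05 MHz, folds to fs − 48.3 MHz = 3.8 MHz.
125.4 MHz mod fs = 21.2 MHz.
21.2 MHz ≤ fs/2 = 26.05 MHz, appears at 21.2 MHz.
30.9 MHz > fs/2 = 26.05 MHz, folds to fs − 30.9 MHz = 21.2 MHz.
30.9 MHz and 125.4 MHz both map to 21.2 MHz.

21.2 MHz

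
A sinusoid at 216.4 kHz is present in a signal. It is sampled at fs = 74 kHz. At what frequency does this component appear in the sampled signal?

216.4 kHz mod fs = 68.4 kHz.
68.4 kHz > fs/2 = 37 kHz, folds to fs − 68.4 kHz = 5.6 kHz.

5.6 kHz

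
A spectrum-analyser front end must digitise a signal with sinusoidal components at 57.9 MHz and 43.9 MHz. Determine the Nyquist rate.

115.8 MHz

Highest-frequency component: 57.9 MHz.
Nyquist rate = 2 × 57.9 MHz = 115.8 MHz.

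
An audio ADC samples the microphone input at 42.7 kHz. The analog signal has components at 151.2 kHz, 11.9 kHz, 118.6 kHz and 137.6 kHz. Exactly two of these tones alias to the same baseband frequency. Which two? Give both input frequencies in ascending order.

118.6 kHz, 137.6 kHz

fs/2 = 21.35 kHz.
151.2 kHz mod fs = 23.1 kHz.
23.1 kHz > fs/2 = 21.35 kHz, folds to fs − 23.1 kHz = 19.6 kHz.
11.9 kHz ≤ fs/2 = 21.35 kHz, passes unchanged.
118.6 kHz mod fs = 33.2 kHz.
33.2 kHz > fs/2 = 21.35 kHz, folds to fs − 33.2 kHz = 9.5 kHz.
137.6 kHz mod fs = 9.5 kHz.
9.5 kHz ≤ fs/2 = 21.35 kHz, appears at 9.5 kHz.
118.6 kHz and 137.6 kHz both map to 9.5 kHz.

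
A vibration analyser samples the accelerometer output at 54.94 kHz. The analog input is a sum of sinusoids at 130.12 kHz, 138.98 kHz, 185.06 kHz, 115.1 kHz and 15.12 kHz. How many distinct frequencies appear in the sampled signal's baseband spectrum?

fs/2 = 27.47 kHz.
130.12 kHz mod fs = 20.24 kHz.
20.24 kHz ≤ fs/2 = 27.47 kHz, appears at 20.24 kHz.
138.98 kHz mod fs = 29.1 kHz.
29.1 kHz > fs/2 = 27.47 kHz, folds to fs − 29.1 kHz = 25.84 kHz.
185.06 kHz mod fs = 20.24 kHz.
20.24 kHz ≤ fs/2 = 27.47 kHz, appears at 20.24 kHz.
115.1 kHz mod fs = 5.22 kHz.
5.22 kHz ≤ fs/2 = 27.47 kHz, appears at 5.22 kHz.
15.12 kHz ≤ fs/2 = 27.47 kHz, passes unchanged.
Distinct values: {5.22 kHz, 15.12 kHz, 20.24 kHz, 25.84 kHz} → 4.

4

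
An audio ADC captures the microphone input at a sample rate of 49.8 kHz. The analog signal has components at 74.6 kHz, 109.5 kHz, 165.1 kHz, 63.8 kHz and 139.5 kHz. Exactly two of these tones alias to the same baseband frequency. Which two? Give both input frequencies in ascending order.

fs/2 = 24.9 kHz.
74.6 kHz mod fs = 24.8 kHz.
24.8 kHz ≤ fs/2 = 24.9 kHz, appears at 24.8 kHz.
109.5 kHz mod fs = 9.9 kHz.
9.9 kHz ≤ fs/2 = 24.9 kHz, appears at 9.9 kHz.
165.1 kHz mod fs = 15.7 kHz.
15.7 kHz ≤ fs/2 = 24.9 kHz, appears at 15.7 kHz.
63.8 kHz mod fs = 14 kHz.
14 kHz ≤ fs/2 = 24.9 kHz, appears at 14 kHz.
139.5 kHz mod fs = 39.9 kHz.
39.9 kHz > fs/2 = 24.9 kHz, folds to fs − 39.9 kHz = 9.9 kHz.
109.5 kHz and 139.5 kHz both map to 9.9 kHz.

109.5 kHz, 139.5 kHz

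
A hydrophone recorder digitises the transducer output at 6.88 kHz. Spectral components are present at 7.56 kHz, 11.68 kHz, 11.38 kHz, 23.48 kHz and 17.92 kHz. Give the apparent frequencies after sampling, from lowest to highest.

fs/2 = 3.44 kHz.
7.56 kHz mod fs = 0.68 kHz.
0.68 kHz ≤ fs/2 = 3.44 kHz, appears at 0.68 kHz.
11.68 kHz mod fs = 4.8 kHz.
4.8 kHz > fs/2 = 3.44 kHz, folds to fs − 4.8 kHz = 2.08 kHz.
11.38 kHz mod fs = 4.5 kHz.
4.5 kHz > fs/2 = 3.44 kHz, folds to fs − 4.5 kHz = 2.38 kHz.
23.48 kHz mod fs = 2.84 kHz.
2.84 kHz ≤ fs/2 = 3.44 kHz, appears at 2.84 kHz.
17.92 kHz mod fs = 4.16 kHz.
4.16 kHz > fs/2 = 3.44 kHz, folds to fs − 4.16 kHz = 2.72 kHz.
Distinct values: {0.68 kHz, 2.08 kHz, 2.38 kHz, 2.72 kHz, 2.84 kHz}.

0.68 kHz, 2.08 kHz, 2.38 kHz, 2.72 kHz, 2.84 kHz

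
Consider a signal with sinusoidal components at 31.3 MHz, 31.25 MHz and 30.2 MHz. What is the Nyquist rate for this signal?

Highest-frequency component: 31.3 MHz.
Nyquist rate = 2 × 31.3 MHz = 62.6 MHz.

62.6 MHz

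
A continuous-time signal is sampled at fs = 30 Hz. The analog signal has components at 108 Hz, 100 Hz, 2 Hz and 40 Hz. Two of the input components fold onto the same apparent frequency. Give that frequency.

fs/2 = 15 Hz.
108 Hz mod fs = 18 Hz.
18 Hz > fs/2 = 15 Hz, folds to fs − 18 Hz = 12 Hz.
100 Hz mod fs = 10 Hz.
10 Hz ≤ fs/2 = 15 Hz, appears at 10 Hz.
2 Hz ≤ fs/2 = 15 Hz, passes unchanged.
40 Hz mod fs = 10 Hz.
10 Hz ≤ fs/2 = 15 Hz, appears at 10 Hz.
40 Hz and 100 Hz both map to 10 Hz.

10 Hz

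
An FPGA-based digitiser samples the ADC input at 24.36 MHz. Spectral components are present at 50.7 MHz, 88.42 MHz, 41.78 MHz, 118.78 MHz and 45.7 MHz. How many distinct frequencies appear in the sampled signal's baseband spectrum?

4

fs/2 = 12.18 MHz.
50.7 MHz mod fs = 1.98 MHz.
1.98 MHz ≤ fs/2 = 12.18 MHz, appears at 1.98 MHz.
88.42 MHz mod fs = 15.34 MHz.
15.34 MHz > fs/2 = 12.18 MHz, folds to fs − 15.34 MHz = 9.02 MHz.
41.78 MHz mod fs = 17.42 MHz.
17.42 MHz > fs/2 = 12.18 MHz, folds to fs − 17.42 MHz = 6.94 MHz.
118.78 MHz mod fs = 21.34 MHz.
21.34 MHz > fs/2 = 12.18 MHz, folds to fs − 21.34 MHz = 3.02 MHz.
45.7 MHz mod fs = 21.34 MHz.
21.34 MHz > fs/2 = 12.18 MHz, folds to fs − 21.34 MHz = 3.02 MHz.
Distinct values: {1.98 MHz, 3.02 MHz, 6.94 MHz, 9.02 MHz} → 4.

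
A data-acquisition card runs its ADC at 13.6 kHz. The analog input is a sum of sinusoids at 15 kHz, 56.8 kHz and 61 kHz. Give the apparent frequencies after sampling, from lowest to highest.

fs/2 = 6.8 kHz.
15 kHz mod fs = 1.4 kHz.
1.4 kHz ≤ fs/2 = 6.8 kHz, appears at 1.4 kHz.
56.8 kHz mod fs = 2.4 kHz.
2.4 kHz ≤ fs/2 = 6.8 kHz, appears at 2.4 kHz.
61 kHz mod fs = 6.6 kHz.
6.6 kHz ≤ fs/2 = 6.8 kHz, appears at 6.6 kHz.
Distinct values: {1.4 kHz, 2.4 kHz, 6.6 kHz}.

1.4 kHz, 2.4 kHz, 6.6 kHz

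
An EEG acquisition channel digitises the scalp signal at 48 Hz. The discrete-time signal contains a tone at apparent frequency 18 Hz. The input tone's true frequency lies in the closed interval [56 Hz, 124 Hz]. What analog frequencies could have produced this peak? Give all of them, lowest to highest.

Frequencies that alias to 18 Hz are k·fs ± 18 Hz for integer k ≥ 0.
k=0: 18 Hz.
k=1: 30 Hz, 66 Hz.
k=2: 78 Hz, 114 Hz.
k=3: 126 Hz, 162 Hz.
Within [56 Hz, 124 Hz]: 66 Hz, 78 Hz, 114 Hz.

66 Hz, 78 Hz, 114 Hz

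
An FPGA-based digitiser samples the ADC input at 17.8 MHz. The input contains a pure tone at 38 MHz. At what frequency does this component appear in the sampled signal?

2.4 MHz

38 MHz mod fs = 2.4 MHz.
2.4 MHz ≤ fs/2 = 8.9 MHz, appears at 2.4 MHz.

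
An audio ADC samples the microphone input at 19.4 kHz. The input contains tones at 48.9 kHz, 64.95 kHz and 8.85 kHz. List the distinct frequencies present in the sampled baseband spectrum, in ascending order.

6.75 kHz, 8.85 kHz, 9.3 kHz

fs/2 = 9.7 kHz.
48.9 kHz mod fs = 10.1 kHz.
10.1 kHz > fs/2 = 9.7 kHz, folds to fs − 10.1 kHz = 9.3 kHz.
64.95 kHz mod fs = 6.75 kHz.
6.75 kHz ≤ fs/2 = 9.7 kHz, appears at 6.75 kHz.
8.85 kHz ≤ fs/2 = 9.7 kHz, passes unchanged.
Distinct values: {6.75 kHz, 8.85 kHz, 9.3 kHz}.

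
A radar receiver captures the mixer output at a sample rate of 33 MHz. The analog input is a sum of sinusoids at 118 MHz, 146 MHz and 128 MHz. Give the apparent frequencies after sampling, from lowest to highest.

4 MHz, 14 MHz

fs/2 = 16.5 MHz.
118 MHz mod fs = 19 MHz.
19 MHz > fs/2 = 16.5 MHz, folds to fs − 19 MHz = 14 MHz.
146 MHz mod fs = 14 MHz.
14 MHz ≤ fs/2 = 16.5 MHz, appears at 14 MHz.
128 MHz mod fs = 29 MHz.
29 MHz > fs/2 = 16.5 MHz, folds to fs − 29 MHz = 4 MHz.
Distinct values: {4 MHz, 14 MHz}.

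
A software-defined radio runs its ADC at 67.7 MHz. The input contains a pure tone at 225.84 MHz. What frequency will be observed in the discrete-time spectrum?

225.84 MHz mod fs = 22.74 MHz.
22.74 MHz ≤ fs/2 = 33.85 MHz, appears at 22.74 MHz.

22.74 MHz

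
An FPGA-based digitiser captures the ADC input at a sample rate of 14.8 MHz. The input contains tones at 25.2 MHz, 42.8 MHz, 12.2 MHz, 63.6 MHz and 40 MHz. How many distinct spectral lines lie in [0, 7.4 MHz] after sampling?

fs/2 = 7.4 MHz.
25.2 MHz mod fs = 10.4 MHz.
10.4 MHz > fs/2 = 7.4 MHz, folds to fs − 10.4 MHz = 4.4 MHz.
42.8 MHz mod fs = 13.2 MHz.
13.2 MHz > fs/2 = 7.4 MHz, folds to fs − 13.2 MHz = 1.6 MHz.
12.2 MHz > fs/2 = 7.4 MHz, folds to fs − 12.2 MHz = 2.6 MHz.
63.6 MHz mod fs = 4.4 MHz.
4.4 MHz ≤ fs/2 = 7.4 MHz, appears at 4.4 MHz.
40 MHz mod fs = 10.4 MHz.
10.4 MHz > fs/2 = 7.4 MHz, folds to fs − 10.4 MHz = 4.4 MHz.
Distinct values: {1.6 MHz, 2.6 MHz, 4.4 MHz} → 3.

3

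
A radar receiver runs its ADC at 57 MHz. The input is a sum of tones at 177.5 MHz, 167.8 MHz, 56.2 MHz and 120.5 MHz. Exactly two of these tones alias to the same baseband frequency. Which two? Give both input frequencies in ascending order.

120.5 MHz, 177.5 MHz

fs/2 = 28.5 MHz.
177.5 MHz mod fs = 6.5 MHz.
6.5 MHz ≤ fs/2 = 28.5 MHz, appears at 6.5 MHz.
167.8 MHz mod fs = 53.8 MHz.
53.8 MHz > fs/2 = 28.5 MHz, folds to fs − 53.8 MHz = 3.2 MHz.
56.2 MHz > fs/2 = 28.5 MHz, folds to fs − 56.2 MHz = 0.8 MHz.
120.5 MHz mod fs = 6.5 MHz.
6.5 MHz ≤ fs/2 = 28.5 MHz, appears at 6.5 MHz.
120.5 MHz and 177.5 MHz both map to 6.5 MHz.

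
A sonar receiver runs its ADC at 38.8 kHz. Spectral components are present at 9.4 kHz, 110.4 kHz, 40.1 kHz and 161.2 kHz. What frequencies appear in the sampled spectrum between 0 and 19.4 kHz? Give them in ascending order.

fs/2 = 19.4 kHz.
9.4 kHz ≤ fs/2 = 19.4 kHz, passes unchanged.
110.4 kHz mod fs = 32.8 kHz.
32.8 kHz > fs/2 = 19.4 kHz, folds to fs − 32.8 kHz = 6 kHz.
40.1 kHz mod fs = 1.3 kHz.
1.3 kHz ≤ fs/2 = 19.4 kHz, appears at 1.3 kHz.
161.2 kHz mod fs = 6 kHz.
6 kHz ≤ fs/2 = 19.4 kHz, appears at 6 kHz.
Distinct values: {1.3 kHz, 6 kHz, 9.4 kHz}.

1.3 kHz, 6 kHz, 9.4 kHz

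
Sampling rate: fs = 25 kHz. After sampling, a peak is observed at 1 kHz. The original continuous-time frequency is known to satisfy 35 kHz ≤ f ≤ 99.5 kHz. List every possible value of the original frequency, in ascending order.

49 kHz, 51 kHz, 74 kHz, 76 kHz, 99 kHz

Frequencies that alias to 1 kHz are k·fs ± 1 kHz for integer k ≥ 0.
k=0: 1 kHz.
k=1: 24 kHz, 26 kHz.
k=2: 49 kHz, 51 kHz.
k=3: 74 kHz, 76 kHz.
k=4: 99 kHz, 101 kHz.
k=5: 124 kHz, 126 kHz.
Within [35 kHz, 99.5 kHz]: 49 kHz, 51 kHz, 74 kHz, 76 kHz, 99 kHz.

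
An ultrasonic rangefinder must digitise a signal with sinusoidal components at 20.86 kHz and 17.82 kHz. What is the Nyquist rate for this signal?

41.72 kHz

Highest-frequency component: 20.86 kHz.
Nyquist rate = 2 × 20.86 kHz = 41.72 kHz.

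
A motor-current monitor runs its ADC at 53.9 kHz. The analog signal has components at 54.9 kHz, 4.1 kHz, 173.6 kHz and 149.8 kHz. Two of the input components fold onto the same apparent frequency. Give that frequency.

fs/2 = 26.95 kHz.
54.9 kHz mod fs = 1 kHz.
1 kHz ≤ fs/2 = 26.95 kHz, appears at 1 kHz.
4.1 kHz ≤ fs/2 = 26.95 kHz, passes unchanged.
173.6 kHz mod fs = 11.9 kHz.
11.9 kHz ≤ fs/2 = 26.95 kHz, appears at 11.9 kHz.
149.8 kHz mod fs = 42 kHz.
42 kHz > fs/2 = 26.95 kHz, folds to fs − 42 kHz = 11.9 kHz.
149.8 kHz and 173.6 kHz both map to 11.9 kHz.

11.9 kHz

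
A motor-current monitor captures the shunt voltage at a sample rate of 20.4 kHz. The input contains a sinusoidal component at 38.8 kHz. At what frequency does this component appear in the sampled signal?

2 kHz

38.8 kHz mod fs = 18.4 kHz.
18.4 kHz > fs/2 = 10.2 kHz, folds to fs − 18.4 kHz = 2 kHz.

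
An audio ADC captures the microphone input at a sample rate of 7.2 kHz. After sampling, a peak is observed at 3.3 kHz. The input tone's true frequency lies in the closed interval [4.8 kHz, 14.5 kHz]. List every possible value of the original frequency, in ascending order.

10.5 kHz, 11.1 kHz

Frequencies that alias to 3.3 kHz are k·fs ± 3.3 kHz for integer k ≥ 0.
k=0: 3.3 kHz.
k=1: 3.9 kHz, 10.5 kHz.
k=2: 11.1 kHz, 17.7 kHz.
k=3: 18.3 kHz, 24.9 kHz.
Within [4.8 kHz, 14.5 kHz]: 10.5 kHz, 11.1 kHz.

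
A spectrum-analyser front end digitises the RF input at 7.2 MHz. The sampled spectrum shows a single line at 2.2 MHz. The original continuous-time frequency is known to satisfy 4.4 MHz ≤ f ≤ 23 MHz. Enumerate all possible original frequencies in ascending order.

Frequencies that alias to 2.2 MHz are k·fs ± 2.2 MHz for integer k ≥ 0.
k=0: 2.2 MHz.
k=1: 5 MHz, 9.4 MHz.
k=2: 12.2 MHz, 16.6 MHz.
k=3: 19.4 MHz, 23.8 MHz.
k=4: 26.6 MHz, 31 MHz.
Within [4.4 MHz, 23 MHz]: 5 MHz, 9.4 MHz, 12.2 MHz, 16.6 MHz, 19.4 MHz.

5 MHz, 9.4 MHz, 12.2 MHz, 16.6 MHz, 19.4 MHz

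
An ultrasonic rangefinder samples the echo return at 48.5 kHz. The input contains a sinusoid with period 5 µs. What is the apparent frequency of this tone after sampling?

6 kHz

T = 5 µs → f = 1/T = 200 kHz.
200 kHz mod fs = 6 kHz.
6 kHz ≤ fs/2 = 24.25 kHz, appears at 6 kHz.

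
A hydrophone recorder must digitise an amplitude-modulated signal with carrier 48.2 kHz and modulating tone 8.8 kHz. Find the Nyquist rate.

AM sidebands sit at fc ± fm = 39.4 kHz and 57 kHz.
Highest-frequency component: 57 kHz.
Nyquist rate = 2 × 57 kHz = 114 kHz.

114 kHz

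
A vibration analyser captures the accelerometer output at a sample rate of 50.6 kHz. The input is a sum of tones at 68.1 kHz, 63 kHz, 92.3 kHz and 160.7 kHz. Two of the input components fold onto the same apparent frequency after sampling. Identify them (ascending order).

92.3 kHz, 160.7 kHz

fs/2 = 25.3 kHz.
68.1 kHz mod fs = 17.5 kHz.
17.5 kHz ≤ fs/2 = 25.3 kHz, appears at 17.5 kHz.
63 kHz mod fs = 12.4 kHz.
12.4 kHz ≤ fs/2 = 25.3 kHz, appears at 12.4 kHz.
92.3 kHz mod fs = 41.7 kHz.
41.7 kHz > fs/2 = 25.3 kHz, folds to fs − 41.7 kHz = 8.9 kHz.
160.7 kHz mod fs = 8.9 kHz.
8.9 kHz ≤ fs/2 = 25.3 kHz, appears at 8.9 kHz.
92.3 kHz and 160.7 kHz both map to 8.9 kHz.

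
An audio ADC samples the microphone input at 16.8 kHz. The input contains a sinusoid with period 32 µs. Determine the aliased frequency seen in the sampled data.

T = 32 µs → f = 1/T = 31.25 kHz.
31.25 kHz mod fs = 14.45 kHz.
14.45 kHz > fs/2 = 8.4 kHz, folds to fs − 14.45 kHz = 2.35 kHz.

2.35 kHz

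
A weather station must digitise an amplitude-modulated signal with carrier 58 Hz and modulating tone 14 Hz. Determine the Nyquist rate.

AM sidebands sit at fc ± fm = 44 Hz and 72 Hz.
Highest-frequency component: 72 Hz.
Nyquist rate = 2 × 72 Hz = 144 Hz.

144 Hz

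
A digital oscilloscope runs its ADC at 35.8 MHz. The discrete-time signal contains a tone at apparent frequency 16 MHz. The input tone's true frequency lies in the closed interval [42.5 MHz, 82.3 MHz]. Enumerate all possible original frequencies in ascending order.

Frequencies that alias to 16 MHz are k·fs ± 16 MHz for integer k ≥ 0.
k=0: 16 MHz.
k=1: 19.8 MHz, 51.8 MHz.
k=2: 55.6 MHz, 87.6 MHz.
k=3: 91.4 MHz, 123.4 MHz.
Within [42.5 MHz, 82.3 MHz]: 51.8 MHz, 55.6 MHz.

51.8 MHz, 55.6 MHz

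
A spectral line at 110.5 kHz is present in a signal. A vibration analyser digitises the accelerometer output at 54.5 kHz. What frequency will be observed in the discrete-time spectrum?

1.5 kHz

110.5 kHz mod fs = 1.5 kHz.
1.5 kHz ≤ fs/2 = 27.25 kHz, appears at 1.5 kHz.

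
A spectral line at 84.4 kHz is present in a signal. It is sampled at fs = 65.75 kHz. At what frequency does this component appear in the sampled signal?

18.65 kHz

84.4 kHz mod fs = 18.65 kHz.
18.65 kHz ≤ fs/2 = 32.875 kHz, appears at 18.65 kHz.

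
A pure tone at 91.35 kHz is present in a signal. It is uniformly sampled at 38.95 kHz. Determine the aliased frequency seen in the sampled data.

91.35 kHz mod fs = 13.45 kHz.
13.45 kHz ≤ fs/2 = 19.475 kHz, appears at 13.45 kHz.

13.45 kHz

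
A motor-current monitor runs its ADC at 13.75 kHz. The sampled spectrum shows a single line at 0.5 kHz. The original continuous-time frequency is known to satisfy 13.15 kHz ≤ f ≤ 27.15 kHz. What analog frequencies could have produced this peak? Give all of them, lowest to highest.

13.25 kHz, 14.25 kHz, 27 kHz

Frequencies that alias to 0.5 kHz are k·fs ± 0.5 kHz for integer k ≥ 0.
k=0: 0.5 kHz.
k=1: 13.25 kHz, 14.25 kHz.
k=2: 27 kHz, 28 kHz.
k=3: 40.75 kHz, 41.75 kHz.
Within [13.15 kHz, 27.15 kHz]: 13.25 kHz, 14.25 kHz, 27 kHz.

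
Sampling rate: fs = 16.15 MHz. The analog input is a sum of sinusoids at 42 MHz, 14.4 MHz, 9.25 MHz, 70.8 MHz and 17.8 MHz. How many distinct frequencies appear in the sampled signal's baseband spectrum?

fs/2 = 8.075 MHz.
42 MHz mod fs = 9.7 MHz.
9.7 MHz > fs/2 = 8.075 MHz, folds to fs − 9.7 MHz = 6.45 MHz.
14.4 MHz > fs/2 = 8.075 MHz, folds to fs − 14.4 MHz = 1.75 MHz.
9.25 MHz > fs/2 = 8.075 MHz, folds to fs − 9.25 MHz = 6.9 MHz.
70.8 MHz mod fs = 6.2 MHz.
6.2 MHz ≤ fs/2 = 8.075 MHz, appears at 6.2 MHz.
17.8 MHz mod fs = 1.65 MHz.
1.65 MHz ≤ fs/2 = 8.075 MHz, appears at 1.65 MHz.
Distinct values: {1.65 MHz, 1.75 MHz, 6.2 MHz, 6.45 MHz, 6.9 MHz} → 5.

5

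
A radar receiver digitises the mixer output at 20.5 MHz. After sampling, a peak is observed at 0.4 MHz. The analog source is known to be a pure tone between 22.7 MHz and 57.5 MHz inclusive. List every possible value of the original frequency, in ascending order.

Frequencies that alias to 0.4 MHz are k·fs ± 0.4 MHz for integer k ≥ 0.
k=0: 0.4 MHz.
k=1: 20.1 MHz, 20.9 MHz.
k=2: 40.6 MHz, 41.4 MHz.
k=3: 61.1 MHz, 61.9 MHz.
Within [22.7 MHz, 57.5 MHz]: 40.6 MHz, 41.4 MHz.

40.6 MHz, 41.4 MHz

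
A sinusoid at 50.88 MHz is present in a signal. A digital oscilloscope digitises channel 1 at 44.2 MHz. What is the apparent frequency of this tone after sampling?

6.68 MHz

50.88 MHz mod fs = 6.68 MHz.
6.68 MHz ≤ fs/2 = 22.1 MHz, appears at 6.68 MHz.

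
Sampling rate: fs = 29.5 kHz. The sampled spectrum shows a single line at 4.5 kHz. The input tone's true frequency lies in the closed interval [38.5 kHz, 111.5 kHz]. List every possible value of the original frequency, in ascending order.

54.5 kHz, 63.5 kHz, 84 kHz, 93 kHz

Frequencies that alias to 4.5 kHz are k·fs ± 4.5 kHz for integer k ≥ 0.
k=0: 4.5 kHz.
k=1: 25 kHz, 34 kHz.
k=2: 54.5 kHz, 63.5 kHz.
k=3: 84 kHz, 93 kHz.
k=4: 113.5 kHz, 122.5 kHz.
Within [38.5 kHz, 111.5 kHz]: 54.5 kHz, 63.5 kHz, 84 kHz, 93 kHz.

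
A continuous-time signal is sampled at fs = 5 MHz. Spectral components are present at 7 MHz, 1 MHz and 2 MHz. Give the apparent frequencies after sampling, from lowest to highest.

1 MHz, 2 MHz

fs/2 = 2.5 MHz.
7 MHz mod fs = 2 MHz.
2 MHz ≤ fs/2 = 2.5 MHz, appears at 2 MHz.
1 MHz ≤ fs/2 = 2.5 MHz, passes unchanged.
2 MHz ≤ fs/2 = 2.5 MHz, passes unchanged.
Distinct values: {1 MHz, 2 MHz}.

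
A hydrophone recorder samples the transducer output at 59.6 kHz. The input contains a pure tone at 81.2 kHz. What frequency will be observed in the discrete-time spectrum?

81.2 kHz mod fs = 21.6 kHz.
21.6 kHz ≤ fs/2 = 29.8 kHz, appears at 21.6 kHz.

21.6 kHz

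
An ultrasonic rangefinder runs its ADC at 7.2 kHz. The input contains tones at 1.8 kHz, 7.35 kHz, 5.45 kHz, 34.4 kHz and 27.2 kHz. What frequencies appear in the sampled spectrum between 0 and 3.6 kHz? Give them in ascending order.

0.15 kHz, 1.6 kHz, 1.75 kHz, 1.8 kHz

fs/2 = 3.6 kHz.
1.8 kHz ≤ fs/2 = 3.6 kHz, passes unchanged.
7.35 kHz mod fs = 0.15 kHz.
0.15 kHz ≤ fs/2 = 3.6 kHz, appears at 0.15 kHz.
5.45 kHz > fs/2 = 3.6 kHz, folds to fs − 5.45 kHz = 1.75 kHz.
34.4 kHz mod fs = 5.6 kHz.
5.6 kHz > fs/2 = 3.6 kHz, folds to fs − 5.6 kHz = 1.6 kHz.
27.2 kHz mod fs = 5.6 kHz.
5.6 kHz > fs/2 = 3.6 kHz, folds to fs − 5.6 kHz = 1.6 kHz.
Distinct values: {0.15 kHz, 1.6 kHz, 1.75 kHz, 1.8 kHz}.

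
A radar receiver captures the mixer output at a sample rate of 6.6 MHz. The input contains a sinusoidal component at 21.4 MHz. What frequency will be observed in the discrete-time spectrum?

1.6 MHz

21.4 MHz mod fs = 1.6 MHz.
1.6 MHz ≤ fs/2 = 3.3 MHz, appears at 1.6 MHz.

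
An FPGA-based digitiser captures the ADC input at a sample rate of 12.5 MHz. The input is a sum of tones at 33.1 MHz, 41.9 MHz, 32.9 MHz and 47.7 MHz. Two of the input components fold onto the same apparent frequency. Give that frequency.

fs/2 = 6.25 MHz.
33.1 MHz mod fs = 8.1 MHz.
8.1 MHz > fs/2 = 6.25 MHz, folds to fs − 8.1 MHz = 4.4 MHz.
41.9 MHz mod fs = 4.4 MHz.
4.4 MHz ≤ fs/2 = 6.25 MHz, appears at 4.4 MHz.
32.9 MHz mod fs = 7.9 MHz.
7.9 MHz > fs/2 = 6.25 MHz, folds to fs − 7.9 MHz = 4.6 MHz.
47.7 MHz mod fs = 10.2 MHz.
10.2 MHz > fs/2 = 6.25 MHz, folds to fs − 10.2 MHz = 2.3 MHz.
33.1 MHz and 41.9 MHz both map to 4.4 MHz.

4.4 MHz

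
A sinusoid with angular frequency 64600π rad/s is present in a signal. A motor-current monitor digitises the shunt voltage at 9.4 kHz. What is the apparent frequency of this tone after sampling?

4.1 kHz

ω = 64600π rad/s → f = ω/(2π) = 32300 Hz = 32.3 kHz.
32.3 kHz mod fs = 4.1 kHz.
4.1 kHz ≤ fs/2 = 4.7 kHz, appears at 4.1 kHz.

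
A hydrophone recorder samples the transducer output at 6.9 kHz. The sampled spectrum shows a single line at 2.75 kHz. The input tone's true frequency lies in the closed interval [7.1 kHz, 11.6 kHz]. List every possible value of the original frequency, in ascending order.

Frequencies that alias to 2.75 kHz are k·fs ± 2.75 kHz for integer k ≥ 0.
k=0: 2.75 kHz.
k=1: 4.15 kHz, 9.65 kHz.
k=2: 11.05 kHz, 16.55 kHz.
k=3: 17.95 kHz, 23.45 kHz.
Within [7.1 kHz, 11.6 kHz]: 9.65 kHz, 11.05 kHz.

9.65 kHz, 11.05 kHz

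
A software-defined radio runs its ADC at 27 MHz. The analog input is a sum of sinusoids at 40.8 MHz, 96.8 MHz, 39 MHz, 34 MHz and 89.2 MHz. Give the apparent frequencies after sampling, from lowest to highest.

fs/2 = 13.5 MHz.
40.8 MHz mod fs = 13.8 MHz.
13.8 MHz > fs/2 = 13.5 MHz, folds to fs − 13.8 MHz = 13.2 MHz.
96.8 MHz mod fs = 15.8 MHz.
15.8 MHz > fs/2 = 13.5 MHz, folds to fs − 15.8 MHz = 11.2 MHz.
39 MHz mod fs = 12 MHz.
12 MHz ≤ fs/2 = 13.5 MHz, appears at 12 MHz.
34 MHz mod fs = 7 MHz.
7 MHz ≤ fs/2 = 13.5 MHz, appears at 7 MHz.
89.2 MHz mod fs = 8.2 MHz.
8.2 MHz ≤ fs/2 = 13.5 MHz, appears at 8.2 MHz.
Distinct values: {7 MHz, 8.2 MHz, 11.2 MHz, 12 MHz, 13.2 MHz}.

7 MHz, 8.2 MHz, 11.2 MHz, 12 MHz, 13.2 MHz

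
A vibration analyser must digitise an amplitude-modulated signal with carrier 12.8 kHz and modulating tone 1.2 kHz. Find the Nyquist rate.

AM sidebands sit at fc ± fm = 11.6 kHz and 14 kHz.
Highest-frequency component: 14 kHz.
Nyquist rate = 2 × 14 kHz = 28 kHz.

28 kHz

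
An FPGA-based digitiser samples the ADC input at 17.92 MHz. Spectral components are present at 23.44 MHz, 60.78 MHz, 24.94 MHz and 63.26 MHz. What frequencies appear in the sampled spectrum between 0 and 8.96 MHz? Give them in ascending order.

5.52 MHz, 7.02 MHz, 8.42 MHz

fs/2 = 8.96 MHz.
23.44 MHz mod fs = 5.52 MHz.
5.52 MHz ≤ fs/2 = 8.96 MHz, appears at 5.52 MHz.
60.78 MHz mod fs = 7.02 MHz.
7.02 MHz ≤ fs/2 = 8.96 MHz, appears at 7.02 MHz.
24.94 MHz mod fs = 7.02 MHz.
7.02 MHz ≤ fs/2 = 8.96 MHz, appears at 7.02 MHz.
63.26 MHz mod fs = 9.5 MHz.
9.5 MHz > fs/2 = 8.96 MHz, folds to fs − 9.5 MHz = 8.42 MHz.
Distinct values: {5.52 MHz, 7.02 MHz, 8.42 MHz}.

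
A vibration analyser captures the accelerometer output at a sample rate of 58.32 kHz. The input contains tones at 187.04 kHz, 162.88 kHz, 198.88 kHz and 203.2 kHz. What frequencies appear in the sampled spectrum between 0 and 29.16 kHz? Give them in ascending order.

fs/2 = 29.16 kHz.
187.04 kHz mod fs = 12.08 kHz.
12.08 kHz ≤ fs/2 = 29.16 kHz, appears at 12.08 kHz.
162.88 kHz mod fs = 46.24 kHz.
46.24 kHz > fs/2 = 29.16 kHz, folds to fs − 46.24 kHz = 12.08 kHz.
198.88 kHz mod fs = 23.92 kHz.
23.92 kHz ≤ fs/2 = 29.16 kHz, appears at 23.92 kHz.
203.2 kHz mod fs = 28.24 kHz.
28.24 kHz ≤ fs/2 = 29.16 kHz, appears at 28.24 kHz.
Distinct values: {12.08 kHz, 23.92 kHz, 28.24 kHz}.

12.08 kHz, 23.92 kHz, 28.24 kHz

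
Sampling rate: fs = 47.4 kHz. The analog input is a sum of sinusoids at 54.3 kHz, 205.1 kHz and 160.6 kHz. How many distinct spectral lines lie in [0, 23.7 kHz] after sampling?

3

fs/2 = 23.7 kHz.
54.3 kHz mod fs = 6.9 kHz.
6.9 kHz ≤ fs/2 = 23.7 kHz, appears at 6.9 kHz.
205.1 kHz mod fs = 15.5 kHz.
15.5 kHz ≤ fs/2 = 23.7 kHz, appears at 15.5 kHz.
160.6 kHz mod fs = 18.4 kHz.
18.4 kHz ≤ fs/2 = 23.7 kHz, appears at 18.4 kHz.
Distinct values: {6.9 kHz, 15.5 kHz, 18.4 kHz} → 3.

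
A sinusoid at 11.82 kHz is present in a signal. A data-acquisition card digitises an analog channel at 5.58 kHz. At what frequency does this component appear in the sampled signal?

0.66 kHz

11.82 kHz mod fs = 0.66 kHz.
0.66 kHz ≤ fs/2 = 2.79 kHz, appears at 0.66 kHz.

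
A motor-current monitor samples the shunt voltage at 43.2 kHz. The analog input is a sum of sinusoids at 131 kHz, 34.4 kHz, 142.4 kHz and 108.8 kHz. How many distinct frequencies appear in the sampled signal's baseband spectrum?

4

fs/2 = 21.6 kHz.
131 kHz mod fs = 1.4 kHz.
1.4 kHz ≤ fs/2 = 21.6 kHz, appears at 1.4 kHz.
34.4 kHz > fs/2 = 21.6 kHz, folds to fs − 34.4 kHz = 8.8 kHz.
142.4 kHz mod fs = 12.8 kHz.
12.8 kHz ≤ fs/2 = 21.6 kHz, appears at 12.8 kHz.
108.8 kHz mod fs = 22.4 kHz.
22.4 kHz > fs/2 = 21.6 kHz, folds to fs − 22.4 kHz = 20.8 kHz.
Distinct values: {1.4 kHz, 8.8 kHz, 12.8 kHz, 20.8 kHz} → 4.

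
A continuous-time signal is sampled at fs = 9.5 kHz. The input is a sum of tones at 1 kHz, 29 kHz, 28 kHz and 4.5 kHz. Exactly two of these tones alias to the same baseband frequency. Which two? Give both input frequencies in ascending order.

fs/2 = 4.75 kHz.
1 kHz ≤ fs/2 = 4.75 kHz, passes unchanged.
29 kHz mod fs = 0.5 kHz.
0.5 kHz ≤ fs/2 = 4.75 kHz, appears at 0.5 kHz.
28 kHz mod fs = 9 kHz.
9 kHz > fs/2 = 4.75 kHz, folds to fs − 9 kHz = 0.5 kHz.
4.5 kHz ≤ fs/2 = 4.75 kHz, passes unchanged.
28 kHz and 29 kHz both map to 0.5 kHz.

28 kHz, 29 kHz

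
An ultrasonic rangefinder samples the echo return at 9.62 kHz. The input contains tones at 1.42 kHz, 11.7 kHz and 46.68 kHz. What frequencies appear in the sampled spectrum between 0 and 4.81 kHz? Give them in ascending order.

1.42 kHz, 2.08 kHz

fs/2 = 4.81 kHz.
1.42 kHz ≤ fs/2 = 4.81 kHz, passes unchanged.
11.7 kHz mod fs = 2.08 kHz.
2.08 kHz ≤ fs/2 = 4.81 kHz, appears at 2.08 kHz.
46.68 kHz mod fs = 8.2 kHz.
8.2 kHz > fs/2 = 4.81 kHz, folds to fs − 8.2 kHz = 1.42 kHz.
Distinct values: {1.42 kHz, 2.08 kHz}.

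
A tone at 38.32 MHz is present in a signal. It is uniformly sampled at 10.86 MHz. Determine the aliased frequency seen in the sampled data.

38.32 MHz mod fs = 5.74 MHz.
5.74 MHz > fs/2 = 5.43 MHz, folds to fs − 5.74 MHz = 5.12 MHz.

5.12 MHz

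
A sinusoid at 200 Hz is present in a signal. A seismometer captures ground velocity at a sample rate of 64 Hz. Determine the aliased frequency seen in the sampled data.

200 Hz mod fs = 8 Hz.
8 Hz ≤ fs/2 = 32 Hz, appears at 8 Hz.

8 Hz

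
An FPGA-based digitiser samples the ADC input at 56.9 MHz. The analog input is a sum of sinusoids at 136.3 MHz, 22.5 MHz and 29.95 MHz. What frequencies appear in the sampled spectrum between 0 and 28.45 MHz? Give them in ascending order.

22.5 MHz, 26.95 MHz

fs/2 = 28.45 MHz.
136.3 MHz mod fs = 22.5 MHz.
22.5 MHz ≤ fs/2 = 28.45 MHz, appears at 22.5 MHz.
22.5 MHz ≤ fs/2 = 28.45 MHz, passes unchanged.
29.95 MHz > fs/2 = 28.45 MHz, folds to fs − 29.95 MHz = 26.95 MHz.
Distinct values: {22.5 MHz, 26.95 MHz}.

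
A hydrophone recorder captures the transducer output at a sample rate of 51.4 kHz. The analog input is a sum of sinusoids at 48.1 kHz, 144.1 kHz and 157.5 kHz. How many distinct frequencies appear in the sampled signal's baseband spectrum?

fs/2 = 25.7 kHz.
48.1 kHz > fs/2 = 25.7 kHz, folds to fs − 48.1 kHz = 3.3 kHz.
144.1 kHz mod fs = 41.3 kHz.
41.3 kHz > fs/2 = 25.7 kHz, folds to fs − 41.3 kHz = 10.1 kHz.
157.5 kHz mod fs = 3.3 kHz.
3.3 kHz ≤ fs/2 = 25.7 kHz, appears at 3.3 kHz.
Distinct values: {3.3 kHz, 10.1 kHz} → 2.

2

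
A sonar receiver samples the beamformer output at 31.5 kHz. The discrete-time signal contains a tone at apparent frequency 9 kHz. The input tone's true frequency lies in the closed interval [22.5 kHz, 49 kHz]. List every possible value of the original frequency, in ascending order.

Frequencies that alias to 9 kHz are k·fs ± 9 kHz for integer k ≥ 0.
k=0: 9 kHz.
k=1: 22.5 kHz, 40.5 kHz.
k=2: 54 kHz, 72 kHz.
Within [22.5 kHz, 49 kHz]: 22.5 kHz, 40.5 kHz.

22.5 kHz, 40.5 kHz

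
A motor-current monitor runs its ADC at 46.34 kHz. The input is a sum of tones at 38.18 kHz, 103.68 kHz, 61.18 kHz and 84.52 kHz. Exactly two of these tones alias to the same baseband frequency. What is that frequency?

8.16 kHz

fs/2 = 23.17 kHz.
38.18 kHz > fs/2 = 23.17 kHz, folds to fs − 38.18 kHz = 8.16 kHz.
103.68 kHz mod fs = 11 kHz.
11 kHz ≤ fs/2 = 23.17 kHz, appears at 11 kHz.
61.18 kHz mod fs = 14.84 kHz.
14.84 kHz ≤ fs/2 = 23.17 kHz, appears at 14.84 kHz.
84.52 kHz mod fs = 38.18 kHz.
38.18 kHz > fs/2 = 23.17 kHz, folds to fs − 38.18 kHz = 8.16 kHz.
38.18 kHz and 84.52 kHz both map to 8.16 kHz.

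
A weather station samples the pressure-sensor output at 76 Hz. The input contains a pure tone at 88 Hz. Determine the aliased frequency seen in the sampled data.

12 Hz

88 Hz mod fs = 12 Hz.
12 Hz ≤ fs/2 = 38 Hz, appears at 12 Hz.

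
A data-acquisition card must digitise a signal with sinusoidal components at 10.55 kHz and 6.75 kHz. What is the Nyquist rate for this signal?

Highest-frequency component: 10.55 kHz.
Nyquist rate = 2 × 10.55 kHz = 21.1 kHz.

21.1 kHz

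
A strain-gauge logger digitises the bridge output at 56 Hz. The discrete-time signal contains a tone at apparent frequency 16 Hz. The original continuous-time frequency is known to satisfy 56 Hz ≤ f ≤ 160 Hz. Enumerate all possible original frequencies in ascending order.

72 Hz, 96 Hz, 128 Hz, 152 Hz

Frequencies that alias to 16 Hz are k·fs ± 16 Hz for integer k ≥ 0.
k=0: 16 Hz.
k=1: 40 Hz, 72 Hz.
k=2: 96 Hz, 128 Hz.
k=3: 152 Hz, 184 Hz.
k=4: 208 Hz, 240 Hz.
Within [56 Hz, 160 Hz]: 72 Hz, 96 Hz, 128 Hz, 152 Hz.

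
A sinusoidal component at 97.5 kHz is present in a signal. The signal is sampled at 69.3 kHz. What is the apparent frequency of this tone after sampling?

28.2 kHz

97.5 kHz mod fs = 28.2 kHz.
28.2 kHz ≤ fs/2 = 34.65 kHz, appears at 28.2 kHz.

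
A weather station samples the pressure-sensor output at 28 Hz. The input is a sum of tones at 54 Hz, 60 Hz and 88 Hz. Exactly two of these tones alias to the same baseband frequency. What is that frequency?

fs/2 = 14 Hz.
54 Hz mod fs = 26 Hz.
26 Hz > fs/2 = 14 Hz, folds to fs − 26 Hz = 2 Hz.
60 Hz mod fs = 4 Hz.
4 Hz ≤ fs/2 = 14 Hz, appears at 4 Hz.
88 Hz mod fs = 4 Hz.
4 Hz ≤ fs/2 = 14 Hz, appears at 4 Hz.
60 Hz and 88 Hz both map to 4 Hz.

4 Hz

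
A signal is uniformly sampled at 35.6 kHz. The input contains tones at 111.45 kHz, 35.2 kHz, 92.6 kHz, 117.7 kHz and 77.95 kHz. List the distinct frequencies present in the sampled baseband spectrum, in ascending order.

fs/2 = 17.8 kHz.
111.45 kHz mod fs = 4.65 kHz.
4.65 kHz ≤ fs/2 = 17.8 kHz, appears at 4.65 kHz.
35.2 kHz > fs/2 = 17.8 kHz, folds to fs − 35.2 kHz = 0.4 kHz.
92.6 kHz mod fs = 21.4 kHz.
21.4 kHz > fs/2 = 17.8 kHz, folds to fs − 21.4 kHz = 14.2 kHz.
117.7 kHz mod fs = 10.9 kHz.
10.9 kHz ≤ fs/2 = 17.8 kHz, appears at 10.9 kHz.
77.95 kHz mod fs = 6.75 kHz.
6.75 kHz ≤ fs/2 = 17.8 kHz, appears at 6.75 kHz.
Distinct values: {0.4 kHz, 4.65 kHz, 6.75 kHz, 10.9 kHz, 14.2 kHz}.

0.4 kHz, 4.65 kHz, 6.75 kHz, 10.9 kHz, 14.2 kHz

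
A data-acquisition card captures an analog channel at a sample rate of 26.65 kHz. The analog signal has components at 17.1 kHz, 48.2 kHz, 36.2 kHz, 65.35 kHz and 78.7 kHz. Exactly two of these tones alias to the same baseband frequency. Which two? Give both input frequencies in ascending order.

fs/2 = 13.325 kHz.
17.1 kHz > fs/2 = 13.325 kHz, folds to fs − 17.1 kHz = 9.55 kHz.
48.2 kHz mod fs = 21.55 kHz.
21.55 kHz > fs/2 = 13.325 kHz, folds to fs − 21.55 kHz = 5.1 kHz.
36.2 kHz mod fs = 9.55 kHz.
9.55 kHz ≤ fs/2 = 13.325 kHz, appears at 9.55 kHz.
65.35 kHz mod fs = 12.05 kHz.
12.05 kHz ≤ fs/2 = 13.325 kHz, appears at 12.05 kHz.
78.7 kHz mod fs = 25.4 kHz.
25.4 kHz > fs/2 = 13.325 kHz, folds to fs − 25.4 kHz = 1.25 kHz.
17.1 kHz and 36.2 kHz both map to 9.55 kHz.

17.1 kHz, 36.2 kHz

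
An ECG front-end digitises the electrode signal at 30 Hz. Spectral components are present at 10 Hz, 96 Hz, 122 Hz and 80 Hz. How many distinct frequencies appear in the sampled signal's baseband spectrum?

fs/2 = 15 Hz.
10 Hz ≤ fs/2 = 15 Hz, passes unchanged.
96 Hz mod fs = 6 Hz.
6 Hz ≤ fs/2 = 15 Hz, appears at 6 Hz.
122 Hz mod fs = 2 Hz.
2 Hz ≤ fs/2 = 15 Hz, appears at 2 Hz.
80 Hz mod fs = 20 Hz.
20 Hz > fs/2 = 15 Hz, folds to fs − 20 Hz = 10 Hz.
Distinct values: {2 Hz, 6 Hz, 10 Hz} → 3.

3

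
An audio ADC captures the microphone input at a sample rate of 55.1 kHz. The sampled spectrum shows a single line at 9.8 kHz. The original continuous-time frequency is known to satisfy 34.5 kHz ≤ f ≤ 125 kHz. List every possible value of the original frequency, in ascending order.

Frequencies that alias to 9.8 kHz are k·fs ± 9.8 kHz for integer k ≥ 0.
k=0: 9.8 kHz.
k=1: 45.3 kHz, 64.9 kHz.
k=2: 100.4 kHz, 120 kHz.
k=3: 155.5 kHz, 175.1 kHz.
Within [34.5 kHz, 125 kHz]: 45.3 kHz, 64.9 kHz, 100.4 kHz, 120 kHz.

45.3 kHz, 64.9 kHz, 100.4 kHz, 120 kHz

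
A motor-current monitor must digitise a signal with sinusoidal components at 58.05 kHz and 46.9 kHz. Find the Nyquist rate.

116.1 kHz

Highest-frequency component: 58.05 kHz.
Nyquist rate = 2 × 58.05 kHz = 116.1 kHz.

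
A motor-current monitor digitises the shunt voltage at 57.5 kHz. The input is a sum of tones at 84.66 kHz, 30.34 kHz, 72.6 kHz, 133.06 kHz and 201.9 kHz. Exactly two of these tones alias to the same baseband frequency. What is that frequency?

27.16 kHz

fs/2 = 28.75 kHz.
84.66 kHz mod fs = 27.16 kHz.
27.16 kHz ≤ fs/2 = 28.75 kHz, appears at 27.16 kHz.
30.34 kHz > fs/2 = 28.75 kHz, folds to fs − 30.34 kHz = 27.16 kHz.
72.6 kHz mod fs = 15.1 kHz.
15.1 kHz ≤ fs/2 = 28.75 kHz, appears at 15.1 kHz.
133.06 kHz mod fs = 18.06 kHz.
18.06 kHz ≤ fs/2 = 28.75 kHz, appears at 18.06 kHz.
201.9 kHz mod fs = 29.4 kHz.
29.4 kHz > fs/2 = 28.75 kHz, folds to fs − 29.4 kHz = 28.1 kHz.
30.34 kHz and 84.66 kHz both map to 27.16 kHz.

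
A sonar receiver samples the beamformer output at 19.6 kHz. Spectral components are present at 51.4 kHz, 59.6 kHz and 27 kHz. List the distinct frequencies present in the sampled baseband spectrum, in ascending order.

0.8 kHz, 7.4 kHz

fs/2 = 9.8 kHz.
51.4 kHz mod fs = 12.2 kHz.
12.2 kHz > fs/2 = 9.8 kHz, folds to fs − 12.2 kHz = 7.4 kHz.
59.6 kHz mod fs = 0.8 kHz.
0.8 kHz ≤ fs/2 = 9.8 kHz, appears at 0.8 kHz.
27 kHz mod fs = 7.4 kHz.
7.4 kHz ≤ fs/2 = 9.8 kHz, appears at 7.4 kHz.
Distinct values: {0.8 kHz, 7.4 kHz}.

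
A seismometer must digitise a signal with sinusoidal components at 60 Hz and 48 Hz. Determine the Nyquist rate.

120 Hz

Highest-frequency component: 60 Hz.
Nyquist rate = 2 × 60 Hz = 120 Hz.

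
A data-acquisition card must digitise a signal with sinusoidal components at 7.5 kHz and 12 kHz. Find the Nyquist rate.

24 kHz

Highest-frequency component: 12 kHz.
Nyquist rate = 2 × 12 kHz = 24 kHz.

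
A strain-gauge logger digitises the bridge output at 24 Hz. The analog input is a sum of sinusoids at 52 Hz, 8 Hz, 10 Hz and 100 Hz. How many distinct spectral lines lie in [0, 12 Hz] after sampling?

3

fs/2 = 12 Hz.
52 Hz mod fs = 4 Hz.
4 Hz ≤ fs/2 = 12 Hz, appears at 4 Hz.
8 Hz ≤ fs/2 = 12 Hz, passes unchanged.
10 Hz ≤ fs/2 = 12 Hz, passes unchanged.
100 Hz mod fs = 4 Hz.
4 Hz ≤ fs/2 = 12 Hz, appears at 4 Hz.
Distinct values: {4 Hz, 8 Hz, 10 Hz} → 3.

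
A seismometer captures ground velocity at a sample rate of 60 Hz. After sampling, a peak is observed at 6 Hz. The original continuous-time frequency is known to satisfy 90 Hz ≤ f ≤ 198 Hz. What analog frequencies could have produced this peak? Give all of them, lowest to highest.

Frequencies that alias to 6 Hz are k·fs ± 6 Hz for integer k ≥ 0.
k=0: 6 Hz.
k=1: 54 Hz, 66 Hz.
k=2: 114 Hz, 126 Hz.
k=3: 174 Hz, 186 Hz.
k=4: 234 Hz, 246 Hz.
Within [90 Hz, 198 Hz]: 114 Hz, 126 Hz, 174 Hz, 186 Hz.

114 Hz, 126 Hz, 174 Hz, 186 Hz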